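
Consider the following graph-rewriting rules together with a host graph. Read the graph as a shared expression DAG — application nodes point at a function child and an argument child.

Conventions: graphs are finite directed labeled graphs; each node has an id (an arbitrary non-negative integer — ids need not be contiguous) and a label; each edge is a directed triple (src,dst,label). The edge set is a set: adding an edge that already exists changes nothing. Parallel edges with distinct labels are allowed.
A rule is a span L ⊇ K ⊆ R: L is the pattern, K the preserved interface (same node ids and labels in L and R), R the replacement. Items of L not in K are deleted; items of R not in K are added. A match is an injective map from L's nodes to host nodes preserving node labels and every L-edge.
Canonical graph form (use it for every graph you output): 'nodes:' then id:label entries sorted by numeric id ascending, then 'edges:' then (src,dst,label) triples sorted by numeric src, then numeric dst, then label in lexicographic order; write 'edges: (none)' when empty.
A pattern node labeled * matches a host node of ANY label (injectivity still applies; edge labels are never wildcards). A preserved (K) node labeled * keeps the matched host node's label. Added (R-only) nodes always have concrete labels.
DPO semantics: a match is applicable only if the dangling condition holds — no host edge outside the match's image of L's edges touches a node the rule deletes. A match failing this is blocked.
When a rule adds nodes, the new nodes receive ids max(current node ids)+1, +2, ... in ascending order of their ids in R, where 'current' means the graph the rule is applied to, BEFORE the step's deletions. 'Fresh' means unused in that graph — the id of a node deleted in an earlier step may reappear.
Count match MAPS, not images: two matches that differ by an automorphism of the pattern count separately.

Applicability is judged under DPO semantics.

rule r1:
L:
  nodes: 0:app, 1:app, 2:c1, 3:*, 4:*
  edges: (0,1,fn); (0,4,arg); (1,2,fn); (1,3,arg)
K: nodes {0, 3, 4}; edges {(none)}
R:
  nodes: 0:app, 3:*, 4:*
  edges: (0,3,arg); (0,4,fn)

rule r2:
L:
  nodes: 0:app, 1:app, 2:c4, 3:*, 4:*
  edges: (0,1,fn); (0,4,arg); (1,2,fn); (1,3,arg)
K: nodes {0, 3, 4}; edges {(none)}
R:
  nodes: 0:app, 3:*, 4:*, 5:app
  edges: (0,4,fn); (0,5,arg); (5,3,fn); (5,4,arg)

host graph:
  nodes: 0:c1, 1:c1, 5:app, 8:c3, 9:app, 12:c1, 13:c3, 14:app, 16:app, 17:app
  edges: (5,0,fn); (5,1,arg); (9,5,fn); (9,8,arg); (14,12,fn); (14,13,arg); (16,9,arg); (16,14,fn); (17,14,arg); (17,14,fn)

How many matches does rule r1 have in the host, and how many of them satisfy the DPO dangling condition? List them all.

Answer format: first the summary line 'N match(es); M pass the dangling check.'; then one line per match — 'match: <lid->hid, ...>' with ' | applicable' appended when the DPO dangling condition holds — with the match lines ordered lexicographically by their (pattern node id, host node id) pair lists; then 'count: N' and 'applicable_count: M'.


2 match(es); 1 pass the dangling check.
match: 0->9, 1->5, 2->0, 3->1, 4->8 | applicable
match: 0->16, 1->14, 2->12, 3->13, 4->9
count: 2
applicable_count: 1


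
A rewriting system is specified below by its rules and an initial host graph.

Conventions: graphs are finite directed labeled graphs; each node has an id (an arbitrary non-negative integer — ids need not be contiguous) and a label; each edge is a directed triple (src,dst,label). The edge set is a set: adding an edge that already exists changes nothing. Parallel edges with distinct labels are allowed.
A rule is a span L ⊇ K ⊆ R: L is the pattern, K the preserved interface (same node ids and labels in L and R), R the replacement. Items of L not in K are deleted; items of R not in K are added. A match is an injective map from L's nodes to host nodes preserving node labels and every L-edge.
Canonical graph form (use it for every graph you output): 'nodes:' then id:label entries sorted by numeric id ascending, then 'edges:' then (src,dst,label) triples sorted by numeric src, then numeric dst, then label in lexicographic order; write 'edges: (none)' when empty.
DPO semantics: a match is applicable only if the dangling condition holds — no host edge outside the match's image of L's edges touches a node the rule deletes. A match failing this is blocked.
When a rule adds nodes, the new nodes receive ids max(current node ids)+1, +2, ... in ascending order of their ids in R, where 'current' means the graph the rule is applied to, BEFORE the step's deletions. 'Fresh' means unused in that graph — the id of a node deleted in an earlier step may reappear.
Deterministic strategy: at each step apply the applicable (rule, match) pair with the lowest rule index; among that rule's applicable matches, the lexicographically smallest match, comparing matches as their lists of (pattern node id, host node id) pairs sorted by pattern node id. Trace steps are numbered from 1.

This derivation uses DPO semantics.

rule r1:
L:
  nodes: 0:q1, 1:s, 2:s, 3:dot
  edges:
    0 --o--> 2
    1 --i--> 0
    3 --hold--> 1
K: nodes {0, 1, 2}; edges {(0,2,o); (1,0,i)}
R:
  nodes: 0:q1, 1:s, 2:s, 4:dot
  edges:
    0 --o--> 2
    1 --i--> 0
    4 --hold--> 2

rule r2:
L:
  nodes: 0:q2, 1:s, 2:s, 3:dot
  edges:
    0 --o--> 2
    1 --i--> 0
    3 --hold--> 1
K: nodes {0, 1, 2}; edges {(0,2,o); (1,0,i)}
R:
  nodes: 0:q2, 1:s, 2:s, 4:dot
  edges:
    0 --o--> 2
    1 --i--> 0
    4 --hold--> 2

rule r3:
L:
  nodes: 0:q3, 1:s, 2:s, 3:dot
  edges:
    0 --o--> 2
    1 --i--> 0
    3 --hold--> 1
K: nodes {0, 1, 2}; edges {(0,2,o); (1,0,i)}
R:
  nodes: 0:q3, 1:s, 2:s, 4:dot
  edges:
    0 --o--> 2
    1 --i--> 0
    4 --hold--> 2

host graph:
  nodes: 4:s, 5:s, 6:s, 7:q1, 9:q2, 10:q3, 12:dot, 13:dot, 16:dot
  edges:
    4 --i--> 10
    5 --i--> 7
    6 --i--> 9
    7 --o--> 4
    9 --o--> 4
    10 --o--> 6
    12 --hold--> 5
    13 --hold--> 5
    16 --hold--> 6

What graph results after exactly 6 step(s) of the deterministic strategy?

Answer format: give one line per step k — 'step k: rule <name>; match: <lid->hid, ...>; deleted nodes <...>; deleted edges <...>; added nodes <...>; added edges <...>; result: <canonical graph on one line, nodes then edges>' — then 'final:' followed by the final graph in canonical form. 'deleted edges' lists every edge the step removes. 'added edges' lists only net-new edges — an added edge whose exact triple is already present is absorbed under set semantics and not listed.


step 1: rule r1; match: 0->7, 1->5, 2->4, 3->12; deleted nodes 12; deleted edges (12,5,hold); added nodes 17; added edges (17,4,hold); result: nodes: 4:s, 5:s, 6:s, 7:q1, 9:q2, 10:q3, 13:dot, 16:dot, 17:dot edges: (4,10,i); (5,7,i); (6,9,i); (7,4,o); (9,4,o); (10,6,o); (13,5,hold); (16,6,hold); (17,4,hold)
step 2: rule r1; match: 0->7, 1->5, 2->4, 3->13; deleted nodes 13; deleted edges (13,5,hold); added nodes 18; added edges (18,4,hold); result: nodes: 4:s, 5:s, 6:s, 7:q1, 9:q2, 10:q3, 16:dot, 17:dot, 18:dot edges: (4,10,i); (5,7,i); (6,9,i); (7,4,o); (9,4,o); (10,6,o); (16,6,hold); (17,4,hold); (18,4,hold)
step 3: rule r2; match: 0->9, 1->6, 2->4, 3->16; deleted nodes 16; deleted edges (16,6,hold); added nodes 19; added edges (19,4,hold); result: nodes: 4:s, 5:s, 6:s, 7:q1, 9:q2, 10:q3, 17:dot, 18:dot, 19:dot edges: (4,10,i); (5,7,i); (6,9,i); (7,4,o); (9,4,o); (10,6,o); (17,4,hold); (18,4,hold); (19,4,hold)
step 4: rule r3; match: 0->10, 1->4, 2->6, 3->17; deleted nodes 17; deleted edges (17,4,hold); added nodes 20; added edges (20,6,hold); result: nodes: 4:s, 5:s, 6:s, 7:q1, 9:q2, 10:q3, 18:dot, 19:dot, 20:dot edges: (4,10,i); (5,7,i); (6,9,i); (7,4,o); (9,4,o); (10,6,o); (18,4,hold); (19,4,hold); (20,6,hold)
step 5: rule r2; match: 0->9, 1->6, 2->4, 3->20; deleted nodes 20; deleted edges (20,6,hold); added nodes 21; added edges (21,4,hold); result: nodes: 4:s, 5:s, 6:s, 7:q1, 9:q2, 10:q3, 18:dot, 19:dot, 21:dot edges: (4,10,i); (5,7,i); (6,9,i); (7,4,o); (9,4,o); (10,6,o); (18,4,hold); (19,4,hold); (21,4,hold)
step 6: rule r3; match: 0->10, 1->4, 2->6, 3->18; deleted nodes 18; deleted edges (18,4,hold); added nodes 22; added edges (22,6,hold); result: nodes: 4:s, 5:s, 6:s, 7:q1, 9:q2, 10:q3, 19:dot, 21:dot, 22:dot edges: (4,10,i); (5,7,i); (6,9,i); (7,4,o); (9,4,o); (10,6,o); (19,4,hold); (21,4,hold); (22,6,hold)
final:
nodes: 4:s, 5:s, 6:s, 7:q1, 9:q2, 10:q3, 19:dot, 21:dot, 22:dot
edges: (4,10,i); (5,7,i); (6,9,i); (7,4,o); (9,4,o); (10,6,o); (19,4,hold); (21,4,hold); (22,6,hold)


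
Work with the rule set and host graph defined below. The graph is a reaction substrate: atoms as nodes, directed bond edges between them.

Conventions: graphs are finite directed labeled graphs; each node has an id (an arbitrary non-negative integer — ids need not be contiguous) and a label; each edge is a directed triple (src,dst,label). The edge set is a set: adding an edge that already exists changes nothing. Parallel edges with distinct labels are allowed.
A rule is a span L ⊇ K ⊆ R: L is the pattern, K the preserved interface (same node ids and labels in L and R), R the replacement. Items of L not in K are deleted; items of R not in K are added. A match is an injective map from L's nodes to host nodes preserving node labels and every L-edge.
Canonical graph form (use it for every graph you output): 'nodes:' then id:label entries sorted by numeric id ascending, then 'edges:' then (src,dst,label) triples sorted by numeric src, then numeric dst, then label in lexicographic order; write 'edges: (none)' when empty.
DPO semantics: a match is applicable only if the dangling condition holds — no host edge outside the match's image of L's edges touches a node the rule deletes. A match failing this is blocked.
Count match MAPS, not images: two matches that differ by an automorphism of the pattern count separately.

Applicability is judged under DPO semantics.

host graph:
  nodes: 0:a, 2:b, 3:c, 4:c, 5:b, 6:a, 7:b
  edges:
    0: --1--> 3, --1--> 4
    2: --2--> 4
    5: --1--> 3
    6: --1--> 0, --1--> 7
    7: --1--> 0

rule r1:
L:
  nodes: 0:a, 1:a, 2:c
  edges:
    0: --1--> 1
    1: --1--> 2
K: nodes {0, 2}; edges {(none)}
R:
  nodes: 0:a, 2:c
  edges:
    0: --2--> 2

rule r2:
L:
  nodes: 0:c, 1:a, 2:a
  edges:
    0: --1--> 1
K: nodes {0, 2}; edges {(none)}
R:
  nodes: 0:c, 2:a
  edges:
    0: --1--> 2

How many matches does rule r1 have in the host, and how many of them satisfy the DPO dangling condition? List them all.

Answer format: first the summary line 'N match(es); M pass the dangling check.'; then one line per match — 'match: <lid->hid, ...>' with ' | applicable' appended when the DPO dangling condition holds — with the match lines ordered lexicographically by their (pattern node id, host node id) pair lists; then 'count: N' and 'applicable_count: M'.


2 match(es); 0 pass the dangling check.
match: 0->6, 1->0, 2->3
match: 0->6, 1->0, 2->4
count: 2
applicable_count: 0


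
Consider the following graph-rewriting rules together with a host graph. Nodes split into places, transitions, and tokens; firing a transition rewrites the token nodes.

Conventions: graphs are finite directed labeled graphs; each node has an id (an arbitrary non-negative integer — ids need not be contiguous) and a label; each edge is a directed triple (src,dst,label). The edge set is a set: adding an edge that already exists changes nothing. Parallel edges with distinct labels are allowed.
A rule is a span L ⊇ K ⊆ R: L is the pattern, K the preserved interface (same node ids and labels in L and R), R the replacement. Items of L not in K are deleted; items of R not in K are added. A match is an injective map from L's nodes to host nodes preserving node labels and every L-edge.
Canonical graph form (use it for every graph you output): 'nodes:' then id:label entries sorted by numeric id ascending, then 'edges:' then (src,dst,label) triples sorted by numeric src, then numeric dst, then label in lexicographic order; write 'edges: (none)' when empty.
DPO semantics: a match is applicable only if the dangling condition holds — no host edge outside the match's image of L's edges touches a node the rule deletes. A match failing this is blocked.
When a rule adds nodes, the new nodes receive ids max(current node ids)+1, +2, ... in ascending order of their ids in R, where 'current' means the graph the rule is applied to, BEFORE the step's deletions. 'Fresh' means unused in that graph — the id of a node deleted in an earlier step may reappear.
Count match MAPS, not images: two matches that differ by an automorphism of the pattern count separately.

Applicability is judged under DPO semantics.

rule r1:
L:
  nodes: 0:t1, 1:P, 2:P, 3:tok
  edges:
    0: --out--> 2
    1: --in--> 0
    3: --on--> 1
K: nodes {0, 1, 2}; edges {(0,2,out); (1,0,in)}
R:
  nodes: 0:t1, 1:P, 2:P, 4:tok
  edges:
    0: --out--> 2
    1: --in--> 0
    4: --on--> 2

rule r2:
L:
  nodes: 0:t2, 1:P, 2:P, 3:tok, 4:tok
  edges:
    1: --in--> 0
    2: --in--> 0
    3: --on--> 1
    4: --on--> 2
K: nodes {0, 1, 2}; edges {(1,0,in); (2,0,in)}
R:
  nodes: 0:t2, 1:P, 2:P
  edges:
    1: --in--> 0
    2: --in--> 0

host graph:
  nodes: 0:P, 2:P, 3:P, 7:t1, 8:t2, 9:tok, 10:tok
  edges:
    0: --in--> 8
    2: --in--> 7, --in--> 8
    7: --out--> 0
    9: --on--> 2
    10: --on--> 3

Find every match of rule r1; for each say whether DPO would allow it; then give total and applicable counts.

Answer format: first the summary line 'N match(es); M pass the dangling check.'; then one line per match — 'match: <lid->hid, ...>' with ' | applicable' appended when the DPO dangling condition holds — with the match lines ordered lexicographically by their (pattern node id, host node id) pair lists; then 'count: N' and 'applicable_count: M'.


1 match(es); 1 pass the dangling check.
match: 0->7, 1->2, 2->0, 3->9 | applicable
count: 1
applicable_count: 1


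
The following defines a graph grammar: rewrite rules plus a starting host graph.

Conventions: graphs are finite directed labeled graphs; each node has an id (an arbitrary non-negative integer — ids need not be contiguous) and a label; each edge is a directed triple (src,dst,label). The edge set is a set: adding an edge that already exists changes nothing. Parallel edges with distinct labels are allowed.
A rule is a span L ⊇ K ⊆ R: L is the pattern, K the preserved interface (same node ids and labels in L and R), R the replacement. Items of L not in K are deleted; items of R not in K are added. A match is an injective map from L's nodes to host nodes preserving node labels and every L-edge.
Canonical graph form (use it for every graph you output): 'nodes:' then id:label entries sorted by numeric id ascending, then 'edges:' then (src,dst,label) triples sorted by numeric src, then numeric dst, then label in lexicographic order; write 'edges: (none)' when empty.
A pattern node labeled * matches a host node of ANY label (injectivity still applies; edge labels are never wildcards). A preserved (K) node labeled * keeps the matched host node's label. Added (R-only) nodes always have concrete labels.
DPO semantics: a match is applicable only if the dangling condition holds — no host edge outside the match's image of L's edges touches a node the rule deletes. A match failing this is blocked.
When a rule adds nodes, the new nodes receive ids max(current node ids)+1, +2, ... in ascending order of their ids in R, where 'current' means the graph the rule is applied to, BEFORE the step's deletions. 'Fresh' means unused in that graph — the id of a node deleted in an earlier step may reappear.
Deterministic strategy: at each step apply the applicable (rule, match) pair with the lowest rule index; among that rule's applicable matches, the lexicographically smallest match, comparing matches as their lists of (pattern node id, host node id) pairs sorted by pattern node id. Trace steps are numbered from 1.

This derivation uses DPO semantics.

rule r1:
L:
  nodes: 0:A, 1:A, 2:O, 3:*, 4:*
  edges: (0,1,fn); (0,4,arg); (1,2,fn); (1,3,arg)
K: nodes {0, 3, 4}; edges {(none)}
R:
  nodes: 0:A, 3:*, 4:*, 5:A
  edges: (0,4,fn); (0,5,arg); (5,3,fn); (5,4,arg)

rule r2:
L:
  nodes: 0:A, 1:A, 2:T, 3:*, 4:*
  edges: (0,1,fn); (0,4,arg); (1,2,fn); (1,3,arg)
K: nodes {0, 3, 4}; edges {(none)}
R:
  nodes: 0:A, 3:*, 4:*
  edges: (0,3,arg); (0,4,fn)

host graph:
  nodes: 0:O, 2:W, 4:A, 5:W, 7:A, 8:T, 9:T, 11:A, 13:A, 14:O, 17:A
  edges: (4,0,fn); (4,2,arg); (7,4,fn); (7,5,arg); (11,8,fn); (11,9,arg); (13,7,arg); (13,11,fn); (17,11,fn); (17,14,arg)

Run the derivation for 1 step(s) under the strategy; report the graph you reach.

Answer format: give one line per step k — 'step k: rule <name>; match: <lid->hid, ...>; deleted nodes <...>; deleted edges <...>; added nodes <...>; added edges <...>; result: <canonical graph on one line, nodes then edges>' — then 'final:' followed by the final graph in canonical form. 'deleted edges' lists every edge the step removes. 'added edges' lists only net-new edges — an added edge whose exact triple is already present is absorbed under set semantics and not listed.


step 1: rule r1; match: 0->7, 1->4, 2->0, 3->2, 4->5; deleted nodes 0, 4; deleted edges (4,0,fn); (4,2,arg); (7,4,fn); (7,5,arg); added nodes 18; added edges (7,5,fn); (7,18,arg); (18,2,fn); (18,5,arg); result: nodes: 2:W, 5:W, 7:A, 8:T, 9:T, 11:A, 13:A, 14:O, 17:A, 18:A edges: (7,5,fn); (7,18,arg); (11,8,fn); (11,9,arg); (13,7,arg); (13,11,fn); (17,11,fn); (17,14,arg); (18,2,fn); (18,5,arg)
final:
nodes: 2:W, 5:W, 7:A, 8:T, 9:T, 11:A, 13:A, 14:O, 17:A, 18:A
edges: (7,5,fn); (7,18,arg); (11,8,fn); (11,9,arg); (13,7,arg); (13,11,fn); (17,11,fn); (17,14,arg); (18,2,fn); (18,5,arg)


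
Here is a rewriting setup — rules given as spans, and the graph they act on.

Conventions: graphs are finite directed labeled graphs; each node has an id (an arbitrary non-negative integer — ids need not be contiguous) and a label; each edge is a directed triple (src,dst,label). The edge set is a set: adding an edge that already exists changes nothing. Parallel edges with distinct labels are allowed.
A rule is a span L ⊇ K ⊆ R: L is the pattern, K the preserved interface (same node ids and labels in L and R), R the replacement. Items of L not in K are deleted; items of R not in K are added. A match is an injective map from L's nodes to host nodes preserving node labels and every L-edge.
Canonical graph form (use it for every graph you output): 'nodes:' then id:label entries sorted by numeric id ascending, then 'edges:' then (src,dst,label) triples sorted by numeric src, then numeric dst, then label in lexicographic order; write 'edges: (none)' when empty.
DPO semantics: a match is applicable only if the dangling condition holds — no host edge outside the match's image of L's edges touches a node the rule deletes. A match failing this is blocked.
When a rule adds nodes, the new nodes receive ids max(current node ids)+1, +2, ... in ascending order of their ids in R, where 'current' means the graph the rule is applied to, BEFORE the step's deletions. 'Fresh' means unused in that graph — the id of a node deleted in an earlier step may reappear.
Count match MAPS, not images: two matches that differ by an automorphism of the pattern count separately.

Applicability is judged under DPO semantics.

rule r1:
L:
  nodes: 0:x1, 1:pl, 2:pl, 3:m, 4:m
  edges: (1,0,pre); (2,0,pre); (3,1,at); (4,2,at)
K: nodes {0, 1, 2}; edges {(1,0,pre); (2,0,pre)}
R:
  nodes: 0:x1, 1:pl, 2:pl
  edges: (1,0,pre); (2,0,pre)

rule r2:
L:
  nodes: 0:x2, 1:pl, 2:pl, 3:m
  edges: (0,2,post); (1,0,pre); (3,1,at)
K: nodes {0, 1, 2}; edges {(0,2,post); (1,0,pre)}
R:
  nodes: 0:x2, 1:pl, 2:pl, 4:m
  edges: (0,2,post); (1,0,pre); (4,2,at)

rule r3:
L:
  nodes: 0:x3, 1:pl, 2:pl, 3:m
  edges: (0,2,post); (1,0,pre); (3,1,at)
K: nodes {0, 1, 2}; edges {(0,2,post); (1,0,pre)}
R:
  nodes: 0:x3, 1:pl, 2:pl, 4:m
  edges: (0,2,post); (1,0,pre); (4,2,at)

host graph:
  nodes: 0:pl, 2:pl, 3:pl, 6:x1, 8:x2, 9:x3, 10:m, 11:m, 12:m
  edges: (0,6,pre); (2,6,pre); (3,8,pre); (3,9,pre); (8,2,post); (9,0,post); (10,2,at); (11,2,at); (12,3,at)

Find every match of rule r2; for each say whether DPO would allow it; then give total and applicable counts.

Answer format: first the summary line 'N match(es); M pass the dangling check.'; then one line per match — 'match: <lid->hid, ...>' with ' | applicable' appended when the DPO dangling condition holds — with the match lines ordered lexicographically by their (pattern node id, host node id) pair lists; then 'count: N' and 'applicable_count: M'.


1 match(es); 1 pass the dangling check.
match: 0->8, 1->3, 2->2, 3->12 | applicable
count: 1
applicable_count: 1


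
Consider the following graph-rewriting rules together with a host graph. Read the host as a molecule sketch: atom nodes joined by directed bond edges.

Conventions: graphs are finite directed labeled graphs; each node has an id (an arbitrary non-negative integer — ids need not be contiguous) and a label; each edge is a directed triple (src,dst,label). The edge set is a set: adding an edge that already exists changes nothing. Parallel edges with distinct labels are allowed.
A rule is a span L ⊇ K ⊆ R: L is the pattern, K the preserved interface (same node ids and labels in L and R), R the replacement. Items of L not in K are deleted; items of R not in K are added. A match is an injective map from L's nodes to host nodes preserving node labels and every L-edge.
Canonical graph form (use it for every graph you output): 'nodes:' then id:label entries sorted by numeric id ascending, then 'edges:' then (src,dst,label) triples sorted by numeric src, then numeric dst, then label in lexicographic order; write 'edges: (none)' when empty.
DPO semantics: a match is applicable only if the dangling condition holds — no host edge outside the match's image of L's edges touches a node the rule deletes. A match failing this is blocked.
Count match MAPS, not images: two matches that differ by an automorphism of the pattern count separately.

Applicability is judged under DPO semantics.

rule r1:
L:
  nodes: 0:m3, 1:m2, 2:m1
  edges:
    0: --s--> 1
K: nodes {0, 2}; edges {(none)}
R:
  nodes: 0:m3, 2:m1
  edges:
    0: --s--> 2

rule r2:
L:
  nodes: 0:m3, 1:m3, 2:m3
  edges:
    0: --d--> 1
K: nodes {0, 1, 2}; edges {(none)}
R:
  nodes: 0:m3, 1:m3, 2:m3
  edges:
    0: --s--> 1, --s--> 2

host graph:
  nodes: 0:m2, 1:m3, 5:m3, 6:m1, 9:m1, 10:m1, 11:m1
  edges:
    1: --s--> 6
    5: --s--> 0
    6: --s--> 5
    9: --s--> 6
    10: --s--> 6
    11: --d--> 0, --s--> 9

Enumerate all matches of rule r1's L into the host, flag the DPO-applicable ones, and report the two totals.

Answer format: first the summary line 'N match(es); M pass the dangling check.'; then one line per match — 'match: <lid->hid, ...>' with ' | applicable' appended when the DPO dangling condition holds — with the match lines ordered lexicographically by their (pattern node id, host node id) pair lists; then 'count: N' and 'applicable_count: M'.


4 match(es); 0 pass the dangling check.
match: 0->5, 1->0, 2->6
match: 0->5, 1->0, 2->9
match: 0->5, 1->0, 2->10
match: 0->5, 1->0, 2->11
count: 4
applicable_count: 0


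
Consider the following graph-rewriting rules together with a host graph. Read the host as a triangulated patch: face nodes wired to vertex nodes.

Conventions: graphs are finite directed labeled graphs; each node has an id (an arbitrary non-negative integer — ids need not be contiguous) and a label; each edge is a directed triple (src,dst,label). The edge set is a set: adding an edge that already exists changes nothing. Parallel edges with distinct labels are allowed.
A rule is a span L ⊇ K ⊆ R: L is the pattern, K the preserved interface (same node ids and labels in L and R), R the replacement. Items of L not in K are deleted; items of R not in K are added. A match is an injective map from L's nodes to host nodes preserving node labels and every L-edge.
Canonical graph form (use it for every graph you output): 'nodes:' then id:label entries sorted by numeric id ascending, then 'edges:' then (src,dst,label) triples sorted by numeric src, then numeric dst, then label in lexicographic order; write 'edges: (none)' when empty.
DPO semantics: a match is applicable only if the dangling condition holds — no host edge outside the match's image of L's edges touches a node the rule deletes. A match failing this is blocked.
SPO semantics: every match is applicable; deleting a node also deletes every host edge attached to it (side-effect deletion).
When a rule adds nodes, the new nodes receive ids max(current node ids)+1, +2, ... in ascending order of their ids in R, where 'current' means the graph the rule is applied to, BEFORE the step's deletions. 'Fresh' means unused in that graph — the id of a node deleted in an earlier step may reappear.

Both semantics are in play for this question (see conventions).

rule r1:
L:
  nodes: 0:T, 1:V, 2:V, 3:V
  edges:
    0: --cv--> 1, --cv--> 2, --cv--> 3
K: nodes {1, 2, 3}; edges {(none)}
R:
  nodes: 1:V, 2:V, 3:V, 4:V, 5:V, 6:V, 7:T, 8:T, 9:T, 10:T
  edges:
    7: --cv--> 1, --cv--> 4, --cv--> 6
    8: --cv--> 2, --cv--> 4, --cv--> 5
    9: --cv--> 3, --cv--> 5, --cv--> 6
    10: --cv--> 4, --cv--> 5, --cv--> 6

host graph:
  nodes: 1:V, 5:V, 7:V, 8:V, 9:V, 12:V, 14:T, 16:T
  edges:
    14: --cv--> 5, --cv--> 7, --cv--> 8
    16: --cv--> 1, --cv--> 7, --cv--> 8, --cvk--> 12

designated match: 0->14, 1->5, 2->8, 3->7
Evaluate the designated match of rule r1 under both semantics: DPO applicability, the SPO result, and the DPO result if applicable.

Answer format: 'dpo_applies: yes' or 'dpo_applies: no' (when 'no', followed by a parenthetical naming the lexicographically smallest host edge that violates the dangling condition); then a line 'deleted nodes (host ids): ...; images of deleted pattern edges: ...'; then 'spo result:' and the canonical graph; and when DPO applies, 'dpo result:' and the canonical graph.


dpo_applies: yes
deleted nodes (host ids): 14; images of deleted pattern edges: (14,5,cv); (14,7,cv); (14,8,cv)
spo result:
nodes: 1:V, 5:V, 7:V, 8:V, 9:V, 12:V, 16:T, 17:V, 18:V, 19:V, 20:T, 21:T, 22:T, 23:T
edges: (16,1,cv); (16,7,cv); (16,8,cv); (16,12,cvk); (20,5,cv); (20,17,cv); (20,19,cv); (21,8,cv); (21,17,cv); (21,18,cv); (22,7,cv); (22,18,cv); (22,19,cv); (23,17,cv); (23,18,cv); (23,19,cv)
dpo result:
nodes: 1:V, 5:V, 7:V, 8:V, 9:V, 12:V, 16:T, 17:V, 18:V, 19:V, 20:T, 21:T, 22:T, 23:T
edges: (16,1,cv); (16,7,cv); (16,8,cv); (16,12,cvk); (20,5,cv); (20,17,cv); (20,19,cv); (21,8,cv); (21,17,cv); (21,18,cv); (22,7,cv); (22,18,cv); (22,19,cv); (23,17,cv); (23,18,cv); (23,19,cv)


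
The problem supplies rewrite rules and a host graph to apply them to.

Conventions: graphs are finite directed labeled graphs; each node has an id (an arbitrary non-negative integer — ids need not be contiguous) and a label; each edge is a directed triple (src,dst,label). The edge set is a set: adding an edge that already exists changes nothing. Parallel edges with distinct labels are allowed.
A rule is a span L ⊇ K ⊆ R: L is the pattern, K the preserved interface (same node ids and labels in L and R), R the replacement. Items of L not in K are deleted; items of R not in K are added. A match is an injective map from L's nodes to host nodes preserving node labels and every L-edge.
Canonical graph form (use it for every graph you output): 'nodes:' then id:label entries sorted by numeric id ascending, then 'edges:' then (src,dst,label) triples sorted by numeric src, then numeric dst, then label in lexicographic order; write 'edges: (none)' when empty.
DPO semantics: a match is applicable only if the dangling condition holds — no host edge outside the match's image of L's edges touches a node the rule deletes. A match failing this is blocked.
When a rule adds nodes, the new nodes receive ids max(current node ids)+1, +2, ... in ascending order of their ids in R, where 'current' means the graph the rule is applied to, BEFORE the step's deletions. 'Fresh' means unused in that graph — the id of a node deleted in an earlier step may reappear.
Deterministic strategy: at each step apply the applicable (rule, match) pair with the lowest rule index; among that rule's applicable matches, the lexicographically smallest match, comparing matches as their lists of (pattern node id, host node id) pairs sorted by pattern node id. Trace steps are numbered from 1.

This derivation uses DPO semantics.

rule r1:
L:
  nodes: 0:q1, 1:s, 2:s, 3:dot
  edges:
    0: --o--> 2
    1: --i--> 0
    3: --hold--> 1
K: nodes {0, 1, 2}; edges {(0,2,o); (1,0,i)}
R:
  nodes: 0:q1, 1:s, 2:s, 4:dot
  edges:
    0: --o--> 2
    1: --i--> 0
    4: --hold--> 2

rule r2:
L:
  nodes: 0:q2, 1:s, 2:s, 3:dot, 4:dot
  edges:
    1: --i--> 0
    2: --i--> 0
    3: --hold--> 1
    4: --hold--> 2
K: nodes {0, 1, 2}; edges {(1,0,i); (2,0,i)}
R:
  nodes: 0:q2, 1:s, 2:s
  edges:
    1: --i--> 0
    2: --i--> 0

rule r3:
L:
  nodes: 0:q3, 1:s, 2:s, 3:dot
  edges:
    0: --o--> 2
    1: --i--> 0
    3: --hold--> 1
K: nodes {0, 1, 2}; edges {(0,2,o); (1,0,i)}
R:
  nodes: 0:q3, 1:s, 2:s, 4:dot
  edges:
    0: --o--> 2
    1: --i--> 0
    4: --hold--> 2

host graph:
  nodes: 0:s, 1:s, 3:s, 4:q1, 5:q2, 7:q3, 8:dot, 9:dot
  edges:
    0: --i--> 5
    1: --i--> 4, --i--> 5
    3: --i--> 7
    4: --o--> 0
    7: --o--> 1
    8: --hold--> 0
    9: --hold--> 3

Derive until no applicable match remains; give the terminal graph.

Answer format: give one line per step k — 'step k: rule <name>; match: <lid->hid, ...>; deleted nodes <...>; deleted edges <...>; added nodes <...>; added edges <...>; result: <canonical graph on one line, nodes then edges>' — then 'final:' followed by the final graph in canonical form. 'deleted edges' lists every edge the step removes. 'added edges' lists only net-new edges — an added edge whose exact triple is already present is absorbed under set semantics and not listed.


step 1: rule r3; match: 0->7, 1->3, 2->1, 3->9; deleted nodes 9; deleted edges (9,3,hold); added nodes 10; added edges (10,1,hold); result: nodes: 0:s, 1:s, 3:s, 4:q1, 5:q2, 7:q3, 8:dot, 10:dot edges: (0,5,i); (1,4,i); (1,5,i); (3,7,i); (4,0,o); (7,1,o); (8,0,hold); (10,1,hold)
step 2: rule r1; match: 0->4, 1->1, 2->0, 3->10; deleted nodes 10; deleted edges (10,1,hold); added nodes 11; added edges (11,0,hold); result: nodes: 0:s, 1:s, 3:s, 4:q1, 5:q2, 7:q3, 8:dot, 11:dot edges: (0,5,i); (1,4,i); (1,5,i); (3,7,i); (4,0,o); (7,1,o); (8,0,hold); (11,0,hold)
final:
nodes: 0:s, 1:s, 3:s, 4:q1, 5:q2, 7:q3, 8:dot, 11:dot
edges: (0,5,i); (1,4,i); (1,5,i); (3,7,i); (4,0,o); (7,1,o); (8,0,hold); (11,0,hold)


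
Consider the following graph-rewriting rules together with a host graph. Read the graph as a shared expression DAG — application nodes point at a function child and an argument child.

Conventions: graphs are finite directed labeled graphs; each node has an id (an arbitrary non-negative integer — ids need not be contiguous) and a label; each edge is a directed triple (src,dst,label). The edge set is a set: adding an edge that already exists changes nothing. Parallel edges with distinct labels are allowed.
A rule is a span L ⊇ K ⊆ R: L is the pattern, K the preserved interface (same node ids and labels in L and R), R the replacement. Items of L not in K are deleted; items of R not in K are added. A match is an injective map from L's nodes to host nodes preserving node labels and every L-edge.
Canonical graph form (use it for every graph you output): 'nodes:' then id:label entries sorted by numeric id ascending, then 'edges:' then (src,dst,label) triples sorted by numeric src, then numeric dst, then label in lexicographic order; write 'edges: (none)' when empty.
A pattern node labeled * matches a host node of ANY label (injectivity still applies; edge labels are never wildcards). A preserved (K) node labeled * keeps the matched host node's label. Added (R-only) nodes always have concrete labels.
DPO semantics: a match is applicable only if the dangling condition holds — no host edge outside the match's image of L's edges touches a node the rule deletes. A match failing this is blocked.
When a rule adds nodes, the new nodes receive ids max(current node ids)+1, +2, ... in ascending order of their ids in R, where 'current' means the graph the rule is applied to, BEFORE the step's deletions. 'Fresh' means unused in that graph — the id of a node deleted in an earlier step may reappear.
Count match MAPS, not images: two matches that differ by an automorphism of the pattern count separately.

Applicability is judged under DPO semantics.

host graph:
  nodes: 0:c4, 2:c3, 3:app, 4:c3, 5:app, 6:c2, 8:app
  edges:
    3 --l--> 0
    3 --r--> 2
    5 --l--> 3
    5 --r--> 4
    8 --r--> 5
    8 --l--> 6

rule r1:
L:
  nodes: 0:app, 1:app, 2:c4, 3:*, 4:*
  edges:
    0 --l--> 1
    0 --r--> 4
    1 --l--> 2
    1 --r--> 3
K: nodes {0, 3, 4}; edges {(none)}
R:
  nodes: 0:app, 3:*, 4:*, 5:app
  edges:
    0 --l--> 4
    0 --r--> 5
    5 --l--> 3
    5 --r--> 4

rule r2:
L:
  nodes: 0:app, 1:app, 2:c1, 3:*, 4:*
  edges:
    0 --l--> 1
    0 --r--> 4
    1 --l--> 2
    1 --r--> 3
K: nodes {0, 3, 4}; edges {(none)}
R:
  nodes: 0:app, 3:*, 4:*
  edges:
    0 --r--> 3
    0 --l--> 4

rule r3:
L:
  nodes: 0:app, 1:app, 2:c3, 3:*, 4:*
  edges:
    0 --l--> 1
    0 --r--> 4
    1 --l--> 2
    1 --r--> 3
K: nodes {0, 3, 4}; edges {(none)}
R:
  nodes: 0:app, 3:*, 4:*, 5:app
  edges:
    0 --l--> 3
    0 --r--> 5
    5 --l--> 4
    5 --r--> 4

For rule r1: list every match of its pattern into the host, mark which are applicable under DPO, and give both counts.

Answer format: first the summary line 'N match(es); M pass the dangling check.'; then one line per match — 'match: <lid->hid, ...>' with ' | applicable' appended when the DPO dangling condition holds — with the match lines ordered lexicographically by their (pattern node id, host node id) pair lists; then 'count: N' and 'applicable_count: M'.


1 match(es); 1 pass the dangling check.
match: 0->5, 1->3, 2->0, 3->2, 4->4 | applicable
count: 1
applicable_count: 1


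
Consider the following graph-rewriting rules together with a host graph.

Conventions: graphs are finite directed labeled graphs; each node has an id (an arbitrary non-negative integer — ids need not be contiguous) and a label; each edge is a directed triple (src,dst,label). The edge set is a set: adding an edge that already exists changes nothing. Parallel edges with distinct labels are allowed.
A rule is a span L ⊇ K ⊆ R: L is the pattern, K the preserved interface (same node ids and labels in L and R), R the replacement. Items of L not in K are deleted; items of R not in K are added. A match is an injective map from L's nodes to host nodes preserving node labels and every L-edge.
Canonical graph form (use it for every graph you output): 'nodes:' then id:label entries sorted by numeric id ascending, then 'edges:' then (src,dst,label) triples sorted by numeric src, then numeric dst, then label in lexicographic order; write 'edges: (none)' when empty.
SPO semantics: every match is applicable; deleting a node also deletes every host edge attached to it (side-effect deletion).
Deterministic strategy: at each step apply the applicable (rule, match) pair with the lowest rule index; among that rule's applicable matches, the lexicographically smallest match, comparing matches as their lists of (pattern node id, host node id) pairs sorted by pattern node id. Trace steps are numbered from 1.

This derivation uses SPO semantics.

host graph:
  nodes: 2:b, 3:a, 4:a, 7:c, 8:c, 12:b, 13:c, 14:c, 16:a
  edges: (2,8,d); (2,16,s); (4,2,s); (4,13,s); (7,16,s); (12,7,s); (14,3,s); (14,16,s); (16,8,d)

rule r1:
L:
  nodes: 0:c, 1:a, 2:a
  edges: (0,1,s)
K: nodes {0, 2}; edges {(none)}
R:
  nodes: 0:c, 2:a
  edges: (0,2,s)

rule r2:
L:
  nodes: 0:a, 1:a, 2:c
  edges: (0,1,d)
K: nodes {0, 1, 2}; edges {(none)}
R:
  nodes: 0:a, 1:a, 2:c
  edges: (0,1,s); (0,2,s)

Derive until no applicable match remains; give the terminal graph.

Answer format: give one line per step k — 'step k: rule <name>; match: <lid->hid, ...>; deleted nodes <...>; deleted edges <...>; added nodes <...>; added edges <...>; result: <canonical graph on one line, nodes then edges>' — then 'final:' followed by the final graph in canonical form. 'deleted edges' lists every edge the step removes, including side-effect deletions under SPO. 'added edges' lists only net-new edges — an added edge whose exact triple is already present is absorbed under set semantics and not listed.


step 1: rule r1; match: 0->7, 1->16, 2->3; deleted nodes 16; deleted edges (2,16,s); (7,16,s); (14,16,s); (16,8,d); added nodes (none); added edges (7,3,s); result: nodes: 2:b, 3:a, 4:a, 7:c, 8:c, 12:b, 13:c, 14:c edges: (2,8,d); (4,2,s); (4,13,s); (7,3,s); (12,7,s); (14,3,s)
step 2: rule r1; match: 0->7, 1->3, 2->4; deleted nodes 3; deleted edges (7,3,s); (14,3,s); added nodes (none); added edges (7,4,s); result: nodes: 2:b, 4:a, 7:c, 8:c, 12:b, 13:c, 14:c edges: (2,8,d); (4,2,s); (4,13,s); (7,4,s); (12,7,s)
final:
nodes: 2:b, 4:a, 7:c, 8:c, 12:b, 13:c, 14:c
edges: (2,8,d); (4,2,s); (4,13,s); (7,4,s); (12,7,s)


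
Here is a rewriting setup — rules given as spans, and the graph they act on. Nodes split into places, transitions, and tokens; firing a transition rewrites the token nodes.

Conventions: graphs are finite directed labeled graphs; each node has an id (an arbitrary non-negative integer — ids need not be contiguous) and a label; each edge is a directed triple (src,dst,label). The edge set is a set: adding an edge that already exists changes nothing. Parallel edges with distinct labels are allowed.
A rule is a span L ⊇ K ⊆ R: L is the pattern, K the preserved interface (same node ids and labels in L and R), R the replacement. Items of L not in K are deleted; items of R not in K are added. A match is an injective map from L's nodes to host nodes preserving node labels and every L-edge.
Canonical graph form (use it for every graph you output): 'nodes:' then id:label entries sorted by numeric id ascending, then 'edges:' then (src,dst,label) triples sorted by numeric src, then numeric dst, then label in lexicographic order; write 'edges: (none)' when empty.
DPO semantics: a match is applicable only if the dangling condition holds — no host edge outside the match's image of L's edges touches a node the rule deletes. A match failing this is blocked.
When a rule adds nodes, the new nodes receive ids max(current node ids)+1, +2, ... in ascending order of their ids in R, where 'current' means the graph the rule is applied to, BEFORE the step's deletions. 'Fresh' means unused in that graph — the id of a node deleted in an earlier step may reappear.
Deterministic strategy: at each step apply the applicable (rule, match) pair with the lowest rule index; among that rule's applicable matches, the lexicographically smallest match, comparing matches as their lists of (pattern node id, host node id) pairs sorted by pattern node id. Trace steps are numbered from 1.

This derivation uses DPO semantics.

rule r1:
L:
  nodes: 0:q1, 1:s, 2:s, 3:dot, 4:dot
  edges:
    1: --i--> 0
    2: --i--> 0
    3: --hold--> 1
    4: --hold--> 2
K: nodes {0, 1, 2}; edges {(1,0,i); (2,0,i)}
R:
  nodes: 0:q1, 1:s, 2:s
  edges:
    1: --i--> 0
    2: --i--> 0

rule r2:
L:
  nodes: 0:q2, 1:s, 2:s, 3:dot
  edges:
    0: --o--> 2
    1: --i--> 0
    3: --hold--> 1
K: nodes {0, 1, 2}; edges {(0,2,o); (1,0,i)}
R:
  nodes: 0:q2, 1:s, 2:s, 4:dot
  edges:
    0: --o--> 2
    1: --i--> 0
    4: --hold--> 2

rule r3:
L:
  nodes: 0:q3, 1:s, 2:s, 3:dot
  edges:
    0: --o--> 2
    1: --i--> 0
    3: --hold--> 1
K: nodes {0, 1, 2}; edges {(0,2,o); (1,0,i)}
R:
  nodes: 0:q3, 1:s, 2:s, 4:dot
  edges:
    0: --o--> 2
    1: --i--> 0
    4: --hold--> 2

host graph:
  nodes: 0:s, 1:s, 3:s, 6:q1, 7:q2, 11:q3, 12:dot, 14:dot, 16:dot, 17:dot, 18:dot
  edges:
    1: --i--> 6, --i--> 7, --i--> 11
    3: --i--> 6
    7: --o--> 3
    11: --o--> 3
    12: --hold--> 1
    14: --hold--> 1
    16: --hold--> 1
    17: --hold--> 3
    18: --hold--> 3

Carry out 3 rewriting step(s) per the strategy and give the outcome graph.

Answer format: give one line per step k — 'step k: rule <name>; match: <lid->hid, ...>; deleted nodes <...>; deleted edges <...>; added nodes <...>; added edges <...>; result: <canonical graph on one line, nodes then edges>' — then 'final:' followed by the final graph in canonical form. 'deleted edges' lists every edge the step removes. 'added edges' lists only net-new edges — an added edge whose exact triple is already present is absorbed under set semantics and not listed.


step 1: rule r1; match: 0->6, 1->1, 2->3, 3->12, 4->17; deleted nodes 12, 17; deleted edges (12,1,hold); (17,3,hold); added nodes (none); added edges (none); result: nodes: 0:s, 1:s, 3:s, 6:q1, 7:q2, 11:q3, 14:dot, 16:dot, 18:dot edges: (1,6,i); (1,7,i); (1,11,i); (3,6,i); (7,3,o); (11,3,o); (14,1,hold); (16,1,hold); (18,3,hold)
step 2: rule r1; match: 0->6, 1->1, 2->3, 3->14, 4->18; deleted nodes 14, 18; deleted edges (14,1,hold); (18,3,hold); added nodes (none); added edges (none); result: nodes: 0:s, 1:s, 3:s, 6:q1, 7:q2, 11:q3, 16:dot edges: (1,6,i); (1,7,i); (1,11,i); (3,6,i); (7,3,o); (11,3,o); (16,1,hold)
step 3: rule r2; match: 0->7, 1->1, 2->3, 3->16; deleted nodes 16; deleted edges (16,1,hold); added nodes 17; added edges (17,3,hold); result: nodes: 0:s, 1:s, 3:s, 6:q1, 7:q2, 11:q3, 17:dot edges: (1,6,i); (1,7,i); (1,11,i); (3,6,i); (7,3,o); (11,3,o); (17,3,hold)
final:
nodes: 0:s, 1:s, 3:s, 6:q1, 7:q2, 11:q3, 17:dot
edges: (1,6,i); (1,7,i); (1,11,i); (3,6,i); (7,3,o); (11,3,o); (17,3,hold)
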